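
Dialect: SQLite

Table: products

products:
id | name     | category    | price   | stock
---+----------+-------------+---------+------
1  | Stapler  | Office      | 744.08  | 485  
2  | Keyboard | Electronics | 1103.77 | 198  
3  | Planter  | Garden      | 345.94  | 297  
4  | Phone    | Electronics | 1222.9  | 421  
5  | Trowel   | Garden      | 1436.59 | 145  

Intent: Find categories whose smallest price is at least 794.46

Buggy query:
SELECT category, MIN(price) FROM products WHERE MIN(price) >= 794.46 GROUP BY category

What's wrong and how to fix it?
Bug: MIN() in WHERE is a misuse of aggregate

Fix: Use HAVING for the per-group MIN condition

Corrected query:
SELECT category, MIN(price) FROM products GROUP BY category HAVING MIN(price) >= 794.46

Result:
category    | MIN(price)
------------+-----------
Electronics | 1103.77   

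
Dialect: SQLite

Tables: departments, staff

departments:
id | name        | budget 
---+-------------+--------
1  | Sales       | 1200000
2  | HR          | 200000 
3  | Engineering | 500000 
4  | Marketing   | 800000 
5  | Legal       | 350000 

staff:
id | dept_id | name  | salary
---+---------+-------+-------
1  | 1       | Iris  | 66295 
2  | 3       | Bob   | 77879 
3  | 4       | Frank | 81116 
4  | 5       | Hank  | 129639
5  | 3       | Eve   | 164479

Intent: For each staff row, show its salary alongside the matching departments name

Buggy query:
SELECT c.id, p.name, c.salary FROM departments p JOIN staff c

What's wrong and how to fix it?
Bug: Missing join condition: each staff row is matched to all departments rows instead of just its own

Fix: Specify the join condition linking the foreign key to the parent id

Corrected query:
SELECT c.id, p.name, c.salary FROM departments p JOIN staff c ON c.dept_id = p.id

Result:
id | name        | salary
---+-------------+-------
1  | Sales       | 66295 
2  | Engineering | 77879 
3  | Marketing   | 81116 
4  | Legal       | 129639
5  | Engineering | 164479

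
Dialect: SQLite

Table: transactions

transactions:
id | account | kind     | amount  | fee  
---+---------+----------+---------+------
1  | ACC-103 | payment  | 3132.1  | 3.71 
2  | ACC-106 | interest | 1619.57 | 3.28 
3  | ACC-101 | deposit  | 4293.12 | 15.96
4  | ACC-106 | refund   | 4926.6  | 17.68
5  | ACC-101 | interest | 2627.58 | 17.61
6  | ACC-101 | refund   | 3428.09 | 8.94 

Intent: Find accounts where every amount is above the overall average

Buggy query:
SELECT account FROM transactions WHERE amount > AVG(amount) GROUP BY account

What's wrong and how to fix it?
Bug: AVG() is an aggregate; it can't sit directly in WHERE

Fix: Compute the overall average in a scalar subquery and compare each group's MIN against it in HAVING

Corrected query:
SELECT account FROM transactions GROUP BY account HAVING MIN(amount) > (SELECT AVG(amount) FROM transactions)

Result:
(no rows)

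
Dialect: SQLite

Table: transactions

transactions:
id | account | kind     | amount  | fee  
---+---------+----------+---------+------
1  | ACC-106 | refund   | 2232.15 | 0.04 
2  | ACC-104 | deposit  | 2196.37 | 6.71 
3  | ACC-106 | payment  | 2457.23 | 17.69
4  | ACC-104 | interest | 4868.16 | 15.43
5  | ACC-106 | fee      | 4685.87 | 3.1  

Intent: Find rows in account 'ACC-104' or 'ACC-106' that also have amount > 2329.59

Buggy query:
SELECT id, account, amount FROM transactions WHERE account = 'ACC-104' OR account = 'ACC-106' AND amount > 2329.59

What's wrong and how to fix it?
Bug: Without parentheses, AND is evaluated before OR, so the amount filter only applies to the 'ACC-106' branch

Fix: Add parentheses around the OR so the AND applies to both alternatives

Corrected query:
SELECT id, account, amount FROM transactions WHERE (account = 'ACC-104' OR account = 'ACC-106') AND amount > 2329.59

Result:
id | account | amount 
---+---------+--------
3  | ACC-106 | 2457.23
4  | ACC-104 | 4868.16
5  | ACC-106 | 4685.87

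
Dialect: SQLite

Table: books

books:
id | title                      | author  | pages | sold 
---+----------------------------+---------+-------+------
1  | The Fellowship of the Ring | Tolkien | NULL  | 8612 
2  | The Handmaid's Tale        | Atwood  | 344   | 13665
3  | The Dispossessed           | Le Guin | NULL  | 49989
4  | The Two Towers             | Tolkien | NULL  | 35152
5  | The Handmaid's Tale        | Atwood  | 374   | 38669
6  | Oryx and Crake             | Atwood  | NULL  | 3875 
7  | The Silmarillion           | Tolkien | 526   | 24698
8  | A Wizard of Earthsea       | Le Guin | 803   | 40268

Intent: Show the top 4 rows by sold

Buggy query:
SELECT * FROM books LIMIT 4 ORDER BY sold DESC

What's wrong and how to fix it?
Bug: ORDER BY cannot follow LIMIT; LIMIT is the final clause

Fix: Swap the clauses: ORDER BY first, then LIMIT

Corrected query:
SELECT * FROM books ORDER BY sold DESC LIMIT 4

Result:
id | title                | author  | pages | sold 
---+----------------------+---------+-------+------
3  | The Dispossessed     | Le Guin | NULL  | 49989
8  | A Wizard of Earthsea | Le Guin | 803   | 40268
5  | The Handmaid's Tale  | Atwood  | 374   | 38669
4  | The Two Towers       | Tolkien | NULL  | 35152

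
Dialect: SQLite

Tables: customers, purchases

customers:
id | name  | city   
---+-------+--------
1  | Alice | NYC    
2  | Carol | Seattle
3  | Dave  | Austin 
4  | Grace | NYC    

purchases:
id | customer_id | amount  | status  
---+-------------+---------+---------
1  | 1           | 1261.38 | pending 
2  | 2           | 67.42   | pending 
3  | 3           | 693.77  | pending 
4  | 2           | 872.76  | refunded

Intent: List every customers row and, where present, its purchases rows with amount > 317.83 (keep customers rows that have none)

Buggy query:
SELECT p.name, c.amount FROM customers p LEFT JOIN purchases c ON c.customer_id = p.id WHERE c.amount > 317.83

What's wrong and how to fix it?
Bug: A WHERE condition on the right-hand table after LEFT JOIN drops unmatched parents

Fix: Move the right-table condition into the ON clause so unmatched parents are kept

Corrected query:
SELECT p.name, c.amount FROM customers p LEFT JOIN purchases c ON c.customer_id = p.id AND c.amount > 317.83

Result:
name  | amount 
------+--------
Alice | 1261.38
Carol | 872.76 
Dave  | 693.77 
Grace | NULL   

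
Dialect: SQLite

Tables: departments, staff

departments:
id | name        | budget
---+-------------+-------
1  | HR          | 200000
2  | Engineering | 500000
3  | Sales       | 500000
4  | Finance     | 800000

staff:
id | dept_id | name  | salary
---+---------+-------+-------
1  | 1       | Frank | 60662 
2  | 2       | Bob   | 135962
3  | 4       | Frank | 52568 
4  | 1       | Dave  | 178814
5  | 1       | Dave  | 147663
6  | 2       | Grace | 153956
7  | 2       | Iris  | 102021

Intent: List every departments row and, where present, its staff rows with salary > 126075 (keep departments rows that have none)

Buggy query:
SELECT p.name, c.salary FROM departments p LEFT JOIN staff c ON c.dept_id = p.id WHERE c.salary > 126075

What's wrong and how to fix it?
Bug: A WHERE condition on the right-hand table after LEFT JOIN drops unmatched parents

Fix: Move the right-table condition into the ON clause so unmatched parents are kept

Corrected query:
SELECT p.name, c.salary FROM departments p LEFT JOIN staff c ON c.dept_id = p.id AND c.salary > 126075

Result:
name        | salary
------------+-------
HR          | 147663
HR          | 178814
Engineering | 135962
Engineering | 153956
Sales       | NULL  
Finance     | NULL  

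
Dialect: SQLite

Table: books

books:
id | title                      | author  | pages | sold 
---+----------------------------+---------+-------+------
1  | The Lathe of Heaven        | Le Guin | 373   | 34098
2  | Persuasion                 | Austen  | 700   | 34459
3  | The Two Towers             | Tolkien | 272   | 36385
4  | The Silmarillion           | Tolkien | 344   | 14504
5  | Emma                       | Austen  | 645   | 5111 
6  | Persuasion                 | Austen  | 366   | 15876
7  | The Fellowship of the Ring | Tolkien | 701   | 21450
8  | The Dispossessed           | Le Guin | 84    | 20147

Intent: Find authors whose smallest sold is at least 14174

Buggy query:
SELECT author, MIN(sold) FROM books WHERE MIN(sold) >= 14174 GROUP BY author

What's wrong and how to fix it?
Bug: Aggregates like MIN are computed per group after WHERE runs

Fix: Use HAVING for the per-group MIN condition

Corrected query:
SELECT author, MIN(sold) FROM books GROUP BY author HAVING MIN(sold) >= 14174

Result:
author  | MIN(sold)
--------+----------
Le Guin | 20147    
Tolkien | 14504    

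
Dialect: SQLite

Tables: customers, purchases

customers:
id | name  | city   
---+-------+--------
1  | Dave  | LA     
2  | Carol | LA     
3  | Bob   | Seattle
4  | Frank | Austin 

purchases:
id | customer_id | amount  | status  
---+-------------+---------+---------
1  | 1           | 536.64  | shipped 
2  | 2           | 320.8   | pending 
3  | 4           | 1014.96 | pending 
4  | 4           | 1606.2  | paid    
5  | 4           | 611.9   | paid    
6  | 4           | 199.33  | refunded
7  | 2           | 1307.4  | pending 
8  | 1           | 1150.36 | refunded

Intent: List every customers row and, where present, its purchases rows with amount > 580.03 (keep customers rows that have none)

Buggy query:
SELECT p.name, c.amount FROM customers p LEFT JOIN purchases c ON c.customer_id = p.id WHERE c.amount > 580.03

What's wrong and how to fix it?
Bug: A WHERE condition on the right-hand table after LEFT JOIN drops unmatched parents

Fix: Put 'c.amount > 580.03' in the JOIN's ON clause instead of WHERE

Corrected query:
SELECT p.name, c.amount FROM customers p LEFT JOIN purchases c ON c.customer_id = p.id AND c.amount > 580.03

Result:
name  | amount 
------+--------
Dave  | 1150.36
Carol | 1307.4 
Bob   | NULL   
Frank | 611.9  
Frank | 1014.96
Frank | 1606.2 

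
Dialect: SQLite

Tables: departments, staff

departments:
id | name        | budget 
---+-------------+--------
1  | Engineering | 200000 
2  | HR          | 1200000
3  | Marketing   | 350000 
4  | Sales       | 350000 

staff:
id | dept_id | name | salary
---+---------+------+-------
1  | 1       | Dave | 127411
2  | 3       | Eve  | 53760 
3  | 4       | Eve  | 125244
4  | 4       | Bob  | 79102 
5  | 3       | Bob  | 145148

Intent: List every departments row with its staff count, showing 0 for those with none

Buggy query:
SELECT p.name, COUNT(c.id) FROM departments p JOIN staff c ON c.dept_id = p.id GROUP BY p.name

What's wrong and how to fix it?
Bug: An inner join excludes parents with zero children

Fix: Switch to LEFT JOIN to retain unmatched parent rows

Corrected query:
SELECT p.name, COUNT(c.id) FROM departments p LEFT JOIN staff c ON c.dept_id = p.id GROUP BY p.name

Result:
name        | COUNT(c.id)
------------+------------
Engineering | 1          
HR          | 0          
Marketing   | 2          
Sales       | 2          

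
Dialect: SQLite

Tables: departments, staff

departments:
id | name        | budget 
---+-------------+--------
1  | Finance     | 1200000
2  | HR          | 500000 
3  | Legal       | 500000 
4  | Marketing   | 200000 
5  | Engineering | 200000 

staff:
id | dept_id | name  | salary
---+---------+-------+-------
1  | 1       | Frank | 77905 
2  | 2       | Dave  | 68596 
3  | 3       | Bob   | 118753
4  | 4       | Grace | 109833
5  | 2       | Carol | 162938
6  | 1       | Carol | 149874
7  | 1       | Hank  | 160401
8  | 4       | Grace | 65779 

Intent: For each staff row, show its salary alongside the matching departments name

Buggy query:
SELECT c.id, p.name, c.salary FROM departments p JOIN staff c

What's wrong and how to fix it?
Bug: JOIN with no ON clause produces a cartesian product; every staff row pairs with every departments row

Fix: Add ON c.dept_id = p.id to the JOIN

Corrected query:
SELECT c.id, p.name, c.salary FROM departments p JOIN staff c ON c.dept_id = p.id

Result:
id | name      | salary
---+-----------+-------
1  | Finance   | 77905 
2  | HR        | 68596 
3  | Legal     | 118753
4  | Marketing | 109833
5  | HR        | 162938
6  | Finance   | 149874
7  | Finance   | 160401
8  | Marketing | 65779 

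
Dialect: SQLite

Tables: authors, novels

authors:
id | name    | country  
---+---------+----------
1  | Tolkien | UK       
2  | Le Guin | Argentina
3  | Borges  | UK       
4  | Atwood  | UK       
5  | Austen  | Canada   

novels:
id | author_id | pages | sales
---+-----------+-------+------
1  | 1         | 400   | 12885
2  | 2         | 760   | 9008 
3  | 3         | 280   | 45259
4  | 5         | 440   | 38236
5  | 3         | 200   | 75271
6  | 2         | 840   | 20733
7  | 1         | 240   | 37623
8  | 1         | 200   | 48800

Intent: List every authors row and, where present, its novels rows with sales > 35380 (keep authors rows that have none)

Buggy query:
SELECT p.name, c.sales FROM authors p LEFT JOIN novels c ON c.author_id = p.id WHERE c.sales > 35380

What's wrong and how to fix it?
Bug: A WHERE condition on the right-hand table after LEFT JOIN drops unmatched parents

Fix: Move the right-table condition into the ON clause so unmatched parents are kept

Corrected query:
SELECT p.name, c.sales FROM authors p LEFT JOIN novels c ON c.author_id = p.id AND c.sales > 35380

Result:
name    | sales
--------+------
Tolkien | 37623
Tolkien | 48800
Le Guin | NULL 
Borges  | 45259
Borges  | 75271
Atwood  | NULL 
Austen  | 38236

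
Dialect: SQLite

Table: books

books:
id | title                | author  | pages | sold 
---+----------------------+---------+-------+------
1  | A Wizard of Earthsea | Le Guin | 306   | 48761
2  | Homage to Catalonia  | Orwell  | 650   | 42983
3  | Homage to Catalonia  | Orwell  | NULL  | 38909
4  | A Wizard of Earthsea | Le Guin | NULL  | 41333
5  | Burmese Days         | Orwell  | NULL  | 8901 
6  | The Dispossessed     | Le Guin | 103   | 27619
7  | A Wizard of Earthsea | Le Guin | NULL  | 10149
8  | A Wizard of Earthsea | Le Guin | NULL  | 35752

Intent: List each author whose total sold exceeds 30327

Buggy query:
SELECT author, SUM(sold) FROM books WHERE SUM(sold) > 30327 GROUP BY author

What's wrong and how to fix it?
Bug: SUM(sold) is an aggregate, but WHERE filters rows before aggregation

Fix: Use HAVING (which filters groups after aggregation) instead of WHERE

Corrected query:
SELECT author, SUM(sold) FROM books GROUP BY author HAVING SUM(sold) > 30327

Result:
author  | SUM(sold)
--------+----------
Le Guin | 163614   
Orwell  | 90793    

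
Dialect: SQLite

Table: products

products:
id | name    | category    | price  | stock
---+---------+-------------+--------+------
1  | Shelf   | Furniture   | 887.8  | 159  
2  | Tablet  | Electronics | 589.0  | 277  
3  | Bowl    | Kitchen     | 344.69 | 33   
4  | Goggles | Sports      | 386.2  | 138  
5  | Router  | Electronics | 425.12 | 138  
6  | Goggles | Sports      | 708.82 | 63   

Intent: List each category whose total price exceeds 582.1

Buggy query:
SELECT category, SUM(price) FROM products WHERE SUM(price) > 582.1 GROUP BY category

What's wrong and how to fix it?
Bug: Aggregate functions cannot appear in a WHERE clause

Fix: Move the aggregate condition to a HAVING clause

Corrected query:
SELECT category, SUM(price) FROM products GROUP BY category HAVING SUM(price) > 582.1

Result:
category    | SUM(price)
------------+-----------
Electronics | 1014.12   
Furniture   | 887.8     
Sports      | 1095.02   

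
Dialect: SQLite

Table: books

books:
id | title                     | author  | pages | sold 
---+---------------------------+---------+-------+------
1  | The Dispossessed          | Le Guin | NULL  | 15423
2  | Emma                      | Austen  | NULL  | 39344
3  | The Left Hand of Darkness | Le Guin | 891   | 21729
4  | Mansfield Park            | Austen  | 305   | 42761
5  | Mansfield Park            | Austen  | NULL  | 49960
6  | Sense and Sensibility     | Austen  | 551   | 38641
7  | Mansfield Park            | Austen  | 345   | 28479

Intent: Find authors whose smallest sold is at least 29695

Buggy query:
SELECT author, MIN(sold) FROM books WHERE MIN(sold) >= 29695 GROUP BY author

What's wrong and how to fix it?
Bug: Aggregates like MIN are computed per group after WHERE runs

Fix: Use HAVING for the per-group MIN condition

Corrected query:
SELECT author, MIN(sold) FROM books GROUP BY author HAVING MIN(sold) >= 29695

Result:
(no rows)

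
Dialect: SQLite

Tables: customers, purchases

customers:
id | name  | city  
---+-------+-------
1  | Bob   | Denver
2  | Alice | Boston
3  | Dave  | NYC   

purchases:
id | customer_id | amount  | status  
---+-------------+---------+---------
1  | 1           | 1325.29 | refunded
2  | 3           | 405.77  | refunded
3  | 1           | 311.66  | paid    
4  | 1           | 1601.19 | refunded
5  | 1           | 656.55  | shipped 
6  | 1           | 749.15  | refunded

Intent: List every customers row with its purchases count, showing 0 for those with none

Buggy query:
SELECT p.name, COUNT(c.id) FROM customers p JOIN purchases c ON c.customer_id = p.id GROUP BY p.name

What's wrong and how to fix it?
Bug: INNER JOIN drops customers rows that have no matching purchases rows

Fix: Switch to LEFT JOIN to retain unmatched parent rows

Corrected query:
SELECT p.name, COUNT(c.id) FROM customers p LEFT JOIN purchases c ON c.customer_id = p.id GROUP BY p.name

Result:
name  | COUNT(c.id)
------+------------
Alice | 0          
Bob   | 5          
Dave  | 1          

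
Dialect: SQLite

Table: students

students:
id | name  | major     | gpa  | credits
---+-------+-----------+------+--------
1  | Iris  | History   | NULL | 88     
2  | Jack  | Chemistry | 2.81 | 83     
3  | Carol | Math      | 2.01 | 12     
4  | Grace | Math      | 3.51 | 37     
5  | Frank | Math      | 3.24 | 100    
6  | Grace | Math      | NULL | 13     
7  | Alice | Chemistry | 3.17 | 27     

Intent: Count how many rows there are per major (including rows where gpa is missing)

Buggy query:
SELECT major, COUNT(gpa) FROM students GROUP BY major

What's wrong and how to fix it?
Bug: COUNT(gpa) skips NULLs, so groups with missing gpa are undercounted

Fix: Use COUNT(*) to count all rows regardless of NULL

Corrected query:
SELECT major, COUNT(*) FROM students GROUP BY major

Result:
major     | COUNT(*)
----------+---------
Chemistry | 2       
History   | 1       
Math      | 4       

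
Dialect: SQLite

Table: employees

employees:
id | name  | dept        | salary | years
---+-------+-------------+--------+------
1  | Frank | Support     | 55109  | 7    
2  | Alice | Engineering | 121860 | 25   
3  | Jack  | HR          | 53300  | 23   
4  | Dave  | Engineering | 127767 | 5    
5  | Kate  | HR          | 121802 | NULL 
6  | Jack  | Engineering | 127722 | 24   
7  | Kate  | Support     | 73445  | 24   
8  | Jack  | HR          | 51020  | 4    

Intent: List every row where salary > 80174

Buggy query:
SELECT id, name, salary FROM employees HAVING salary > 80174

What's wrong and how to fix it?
Bug: This is a non-aggregate query (no GROUP BY, no aggregates), so in SQLite the HAVING clause is invalid here; a row-level condition belongs in WHERE

Fix: Use WHERE for row-level filtering

Corrected query:
SELECT id, name, salary FROM employees WHERE salary > 80174

Result:
id | name  | salary
---+-------+-------
2  | Alice | 121860
4  | Dave  | 127767
5  | Kate  | 121802
6  | Jack  | 127722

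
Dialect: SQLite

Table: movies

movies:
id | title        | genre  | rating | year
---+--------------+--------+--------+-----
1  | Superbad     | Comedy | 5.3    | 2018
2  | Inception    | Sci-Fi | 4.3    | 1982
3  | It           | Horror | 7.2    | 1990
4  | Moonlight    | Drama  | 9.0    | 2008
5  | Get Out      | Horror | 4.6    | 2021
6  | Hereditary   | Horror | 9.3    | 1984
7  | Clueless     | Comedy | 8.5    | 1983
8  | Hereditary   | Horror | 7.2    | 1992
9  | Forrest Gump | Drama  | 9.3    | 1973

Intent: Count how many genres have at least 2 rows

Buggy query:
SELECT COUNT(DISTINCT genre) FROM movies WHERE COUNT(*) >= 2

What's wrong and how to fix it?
Bug: WHERE filters individual rows, not groups, so a group-level COUNT is invalid there

Fix: Use a subquery that GROUPs and filters with HAVING, then count its rows

Corrected query:
SELECT COUNT(*) FROM (SELECT genre FROM movies GROUP BY genre HAVING COUNT(*) >= 2)

Result:
COUNT(*)
--------
3       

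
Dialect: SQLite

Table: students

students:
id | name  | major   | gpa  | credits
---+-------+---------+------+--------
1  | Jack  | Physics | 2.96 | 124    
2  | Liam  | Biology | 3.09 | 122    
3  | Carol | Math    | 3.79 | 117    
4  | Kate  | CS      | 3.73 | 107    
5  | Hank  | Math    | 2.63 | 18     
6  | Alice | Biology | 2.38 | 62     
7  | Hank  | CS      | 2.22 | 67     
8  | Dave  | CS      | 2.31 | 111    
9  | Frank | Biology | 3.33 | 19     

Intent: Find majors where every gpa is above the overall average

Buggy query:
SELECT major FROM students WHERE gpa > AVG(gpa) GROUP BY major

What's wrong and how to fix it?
Bug: AVG() is an aggregate; it can't sit directly in WHERE

Fix: Compute the overall average in a scalar subquery and compare each group's MIN against it in HAVING

Corrected query:
SELECT major FROM students GROUP BY major HAVING MIN(gpa) > (SELECT AVG(gpa) FROM students)

Result:
major  
-------
Physics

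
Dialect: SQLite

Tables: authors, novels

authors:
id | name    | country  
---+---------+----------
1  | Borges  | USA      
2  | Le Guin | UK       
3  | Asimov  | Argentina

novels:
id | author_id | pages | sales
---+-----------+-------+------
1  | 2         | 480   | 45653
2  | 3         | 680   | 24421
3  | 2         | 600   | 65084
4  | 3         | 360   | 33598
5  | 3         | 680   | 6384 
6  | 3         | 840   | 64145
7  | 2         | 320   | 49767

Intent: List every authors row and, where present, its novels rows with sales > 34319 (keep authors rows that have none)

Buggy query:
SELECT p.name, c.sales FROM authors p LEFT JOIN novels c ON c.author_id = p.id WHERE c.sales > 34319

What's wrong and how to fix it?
Bug: A WHERE condition on the right-hand table after LEFT JOIN drops unmatched parents

Fix: Move the right-table condition into the ON clause so unmatched parents are kept

Corrected query:
SELECT p.name, c.sales FROM authors p LEFT JOIN novels c ON c.author_id = p.id AND c.sales > 34319

Result:
name    | sales
--------+------
Borges  | NULL 
Le Guin | 45653
Le Guin | 49767
Le Guin | 65084
Asimov  | 64145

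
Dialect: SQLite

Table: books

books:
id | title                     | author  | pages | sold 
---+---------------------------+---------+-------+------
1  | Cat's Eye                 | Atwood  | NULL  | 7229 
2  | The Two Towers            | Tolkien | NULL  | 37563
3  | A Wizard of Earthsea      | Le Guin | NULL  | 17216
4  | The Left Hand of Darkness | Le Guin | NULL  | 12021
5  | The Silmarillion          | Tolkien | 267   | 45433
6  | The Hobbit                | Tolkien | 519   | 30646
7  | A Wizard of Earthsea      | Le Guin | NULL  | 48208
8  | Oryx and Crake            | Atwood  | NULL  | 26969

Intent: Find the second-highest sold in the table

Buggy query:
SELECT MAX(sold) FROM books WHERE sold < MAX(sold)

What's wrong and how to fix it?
Bug: The inner MAX is an aggregate inside WHERE, which is not allowed

Fix: Put the inner MAX in a scalar subquery

Corrected query:
SELECT MAX(sold) FROM books WHERE sold < (SELECT MAX(sold) FROM books)

Result:
MAX(sold)
---------
45433    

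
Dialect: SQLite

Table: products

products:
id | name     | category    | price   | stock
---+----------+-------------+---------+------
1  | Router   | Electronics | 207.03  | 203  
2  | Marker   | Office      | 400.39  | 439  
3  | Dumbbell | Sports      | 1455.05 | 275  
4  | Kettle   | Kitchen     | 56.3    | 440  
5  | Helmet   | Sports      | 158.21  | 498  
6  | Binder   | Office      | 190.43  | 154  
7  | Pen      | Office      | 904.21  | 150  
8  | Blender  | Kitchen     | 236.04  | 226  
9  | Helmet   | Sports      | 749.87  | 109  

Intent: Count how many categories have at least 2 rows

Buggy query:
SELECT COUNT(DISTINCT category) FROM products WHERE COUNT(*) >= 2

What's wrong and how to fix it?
Bug: WHERE filters individual rows, not groups, so a group-level COUNT is invalid there

Fix: Use a subquery that GROUPs and filters with HAVING, then count its rows

Corrected query:
SELECT COUNT(*) FROM (SELECT category FROM products GROUP BY category HAVING COUNT(*) >= 2)

Result:
COUNT(*)
--------
3       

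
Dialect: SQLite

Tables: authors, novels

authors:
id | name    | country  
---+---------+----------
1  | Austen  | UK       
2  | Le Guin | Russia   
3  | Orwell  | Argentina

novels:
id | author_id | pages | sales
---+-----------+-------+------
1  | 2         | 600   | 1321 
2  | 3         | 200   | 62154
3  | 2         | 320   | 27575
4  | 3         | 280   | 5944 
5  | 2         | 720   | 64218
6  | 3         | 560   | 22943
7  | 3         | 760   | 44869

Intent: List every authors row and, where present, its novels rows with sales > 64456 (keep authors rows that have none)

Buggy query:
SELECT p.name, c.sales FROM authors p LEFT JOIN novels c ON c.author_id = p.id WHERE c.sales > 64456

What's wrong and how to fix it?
Bug: Filtering c.sales in WHERE discards the NULL rows produced by LEFT JOIN, turning it into an inner join

Fix: Put 'c.sales > 64456' in the JOIN's ON clause instead of WHERE

Corrected query:
SELECT p.name, c.sales FROM authors p LEFT JOIN novels c ON c.author_id = p.id AND c.sales > 64456

Result:
name    | sales
--------+------
Austen  | NULL 
Le Guin | NULL 
Orwell  | NULL 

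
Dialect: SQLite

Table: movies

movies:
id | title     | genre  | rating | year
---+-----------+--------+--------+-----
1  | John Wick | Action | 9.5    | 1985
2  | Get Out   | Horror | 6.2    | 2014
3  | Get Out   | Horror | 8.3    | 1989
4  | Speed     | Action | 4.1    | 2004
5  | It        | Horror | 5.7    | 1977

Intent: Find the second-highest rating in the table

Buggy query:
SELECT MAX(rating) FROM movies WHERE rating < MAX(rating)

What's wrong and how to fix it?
Bug: The inner MAX is an aggregate inside WHERE, which is not allowed

Fix: Compute the overall MAX in a subquery, then take MAX of rows below it

Corrected query:
SELECT MAX(rating) FROM movies WHERE rating < (SELECT MAX(rating) FROM movies)

Result:
MAX(rating)
-----------
8.3        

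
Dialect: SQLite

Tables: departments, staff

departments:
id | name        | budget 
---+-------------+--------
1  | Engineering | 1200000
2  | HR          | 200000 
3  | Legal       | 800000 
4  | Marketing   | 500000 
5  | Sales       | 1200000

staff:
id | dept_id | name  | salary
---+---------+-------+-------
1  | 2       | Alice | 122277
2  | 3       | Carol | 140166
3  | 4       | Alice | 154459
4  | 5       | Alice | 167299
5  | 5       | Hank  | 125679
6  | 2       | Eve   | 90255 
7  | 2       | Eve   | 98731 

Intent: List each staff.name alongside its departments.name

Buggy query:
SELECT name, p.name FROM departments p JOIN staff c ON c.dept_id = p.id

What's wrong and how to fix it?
Bug: 'name' exists in both joined tables, so the database can't tell which one is meant

Fix: Qualify the column with its table alias (c.name)

Corrected query:
SELECT c.name, p.name FROM departments p JOIN staff c ON c.dept_id = p.id

Result:
name  | name     
------+----------
Alice | HR       
Carol | Legal    
Alice | Marketing
Alice | Sales    
Hank  | Sales    
Eve   | HR       
Eve   | HR       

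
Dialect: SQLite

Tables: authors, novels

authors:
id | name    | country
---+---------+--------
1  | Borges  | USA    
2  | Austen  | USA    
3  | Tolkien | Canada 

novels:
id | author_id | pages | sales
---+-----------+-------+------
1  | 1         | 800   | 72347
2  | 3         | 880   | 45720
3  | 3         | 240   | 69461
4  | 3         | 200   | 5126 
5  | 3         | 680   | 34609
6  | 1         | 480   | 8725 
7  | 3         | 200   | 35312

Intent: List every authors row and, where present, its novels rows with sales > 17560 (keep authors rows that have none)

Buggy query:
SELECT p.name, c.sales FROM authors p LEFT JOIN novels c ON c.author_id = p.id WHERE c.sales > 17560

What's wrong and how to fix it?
Bug: Filtering c.sales in WHERE discards the NULL rows produced by LEFT JOIN, turning it into an inner join

Fix: Put 'c.sales > 17560' in the JOIN's ON clause instead of WHERE

Corrected query:
SELECT p.name, c.sales FROM authors p LEFT JOIN novels c ON c.author_id = p.id AND c.sales > 17560

Result:
name    | sales
--------+------
Borges  | 72347
Austen  | NULL 
Tolkien | 34609
Tolkien | 35312
Tolkien | 45720
Tolkien | 69461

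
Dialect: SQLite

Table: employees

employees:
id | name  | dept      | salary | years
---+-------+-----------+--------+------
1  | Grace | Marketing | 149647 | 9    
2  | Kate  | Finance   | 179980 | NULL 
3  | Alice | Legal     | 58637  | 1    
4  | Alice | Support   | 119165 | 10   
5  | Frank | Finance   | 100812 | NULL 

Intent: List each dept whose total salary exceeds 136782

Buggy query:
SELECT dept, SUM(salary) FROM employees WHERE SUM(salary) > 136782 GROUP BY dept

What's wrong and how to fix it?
Bug: WHERE runs before GROUP BY, so aggregates aren't available there

Fix: Move the aggregate condition to a HAVING clause

Corrected query:
SELECT dept, SUM(salary) FROM employees GROUP BY dept HAVING SUM(salary) > 136782

Result:
dept      | SUM(salary)
----------+------------
Finance   | 280792     
Marketing | 149647     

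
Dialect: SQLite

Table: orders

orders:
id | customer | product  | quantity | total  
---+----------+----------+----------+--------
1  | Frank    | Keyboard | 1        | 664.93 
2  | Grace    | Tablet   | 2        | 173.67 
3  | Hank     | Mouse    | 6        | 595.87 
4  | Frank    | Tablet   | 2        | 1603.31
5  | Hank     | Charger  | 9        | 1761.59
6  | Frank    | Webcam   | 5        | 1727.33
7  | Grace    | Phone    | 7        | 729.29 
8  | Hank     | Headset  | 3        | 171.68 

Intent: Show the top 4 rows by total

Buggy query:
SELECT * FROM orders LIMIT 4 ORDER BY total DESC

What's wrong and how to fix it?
Bug: LIMIT must come after ORDER BY

Fix: Sort with ORDER BY, then apply LIMIT

Corrected query:
SELECT * FROM orders ORDER BY total DESC LIMIT 4

Result:
id | customer | product | quantity | total  
---+----------+---------+----------+--------
5  | Hank     | Charger | 9        | 1761.59
6  | Frank    | Webcam  | 5        | 1727.33
4  | Frank    | Tablet  | 2        | 1603.31
7  | Grace    | Phone   | 7        | 729.29 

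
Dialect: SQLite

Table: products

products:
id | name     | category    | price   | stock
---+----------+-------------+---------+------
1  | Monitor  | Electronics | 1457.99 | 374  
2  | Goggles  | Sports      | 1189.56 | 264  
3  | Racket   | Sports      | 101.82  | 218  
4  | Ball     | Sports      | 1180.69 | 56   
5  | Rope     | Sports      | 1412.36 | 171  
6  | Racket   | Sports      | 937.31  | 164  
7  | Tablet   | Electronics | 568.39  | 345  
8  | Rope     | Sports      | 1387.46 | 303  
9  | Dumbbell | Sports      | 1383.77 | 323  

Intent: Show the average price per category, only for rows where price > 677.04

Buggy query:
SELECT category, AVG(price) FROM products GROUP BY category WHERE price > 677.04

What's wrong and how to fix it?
Bug: Row-level WHERE must come before GROUP BY in the clause order

Fix: Move the WHERE clause before GROUP BY

Corrected query:
SELECT category, AVG(price) FROM products WHERE price > 677.04 GROUP BY category

Result:
category    | AVG(price)
------------+-----------
Electronics | 1457.99   
Sports      | 1248.525  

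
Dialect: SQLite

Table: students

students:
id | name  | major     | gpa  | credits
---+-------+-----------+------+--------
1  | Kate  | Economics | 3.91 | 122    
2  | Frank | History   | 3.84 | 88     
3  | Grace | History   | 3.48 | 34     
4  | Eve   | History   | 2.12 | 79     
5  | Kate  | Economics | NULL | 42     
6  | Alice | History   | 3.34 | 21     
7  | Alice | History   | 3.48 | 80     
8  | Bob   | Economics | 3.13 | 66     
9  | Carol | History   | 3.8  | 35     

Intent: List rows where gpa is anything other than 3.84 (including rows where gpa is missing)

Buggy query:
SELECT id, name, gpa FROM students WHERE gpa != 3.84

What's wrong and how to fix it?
Bug: 'gpa != 3.84' is unknown when gpa is NULL, so NULL rows are silently excluded

Fix: Handle NULL separately with IS NULL alongside the inequality

Corrected query:
SELECT id, name, gpa FROM students WHERE gpa != 3.84 OR gpa IS NULL

Result:
id | name  | gpa 
---+-------+-----
1  | Kate  | 3.91
3  | Grace | 3.48
4  | Eve   | 2.12
5  | Kate  | NULL
6  | Alice | 3.34
7  | Alice | 3.48
8  | Bob   | 3.13
9  | Carol | 3.8 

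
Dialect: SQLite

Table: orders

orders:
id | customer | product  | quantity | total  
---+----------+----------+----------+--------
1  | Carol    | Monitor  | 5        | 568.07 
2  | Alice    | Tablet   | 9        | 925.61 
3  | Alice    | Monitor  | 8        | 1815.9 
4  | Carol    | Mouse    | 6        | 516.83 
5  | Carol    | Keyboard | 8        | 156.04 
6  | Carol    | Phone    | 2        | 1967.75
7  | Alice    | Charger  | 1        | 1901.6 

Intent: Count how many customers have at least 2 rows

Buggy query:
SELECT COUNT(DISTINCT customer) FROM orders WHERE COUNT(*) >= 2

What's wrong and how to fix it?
Bug: COUNT(*) cannot appear in WHERE; the per-group count doesn't exist yet

Fix: Group first with HAVING COUNT(*) >= 2, then COUNT the resulting groups

Corrected query:
SELECT COUNT(*) FROM (SELECT customer FROM orders GROUP BY customer HAVING COUNT(*) >= 2)

Result:
COUNT(*)
--------
2       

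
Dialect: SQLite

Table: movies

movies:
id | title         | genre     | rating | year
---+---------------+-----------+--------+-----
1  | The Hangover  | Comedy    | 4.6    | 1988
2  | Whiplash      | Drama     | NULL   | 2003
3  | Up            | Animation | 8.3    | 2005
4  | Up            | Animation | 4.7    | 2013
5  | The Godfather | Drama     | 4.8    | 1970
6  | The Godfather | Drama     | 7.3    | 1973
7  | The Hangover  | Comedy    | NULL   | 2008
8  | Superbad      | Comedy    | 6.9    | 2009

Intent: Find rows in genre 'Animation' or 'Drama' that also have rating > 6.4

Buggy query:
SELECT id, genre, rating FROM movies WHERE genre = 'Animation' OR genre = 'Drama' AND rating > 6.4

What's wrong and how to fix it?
Bug: AND binds tighter than OR, so this parses as genre = 'Animation' OR (genre = 'Drama' AND rating > 6.4)

Fix: Group the OR with parentheses (or use IN), then AND the threshold

Corrected query:
SELECT id, genre, rating FROM movies WHERE (genre = 'Animation' OR genre = 'Drama') AND rating > 6.4

Result:
id | genre     | rating
---+-----------+-------
3  | Animation | 8.3   
6  | Drama     | 7.3   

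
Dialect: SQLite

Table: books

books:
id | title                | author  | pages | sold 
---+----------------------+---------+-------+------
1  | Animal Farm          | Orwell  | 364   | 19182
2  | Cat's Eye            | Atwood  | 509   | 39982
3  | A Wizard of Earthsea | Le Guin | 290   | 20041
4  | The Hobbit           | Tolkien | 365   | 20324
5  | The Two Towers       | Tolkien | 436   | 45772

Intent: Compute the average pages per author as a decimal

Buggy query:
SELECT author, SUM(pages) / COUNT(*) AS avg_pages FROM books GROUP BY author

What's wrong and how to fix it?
Bug: SUM(pages) and COUNT(*) are both integers; the division truncates the fractional part

Fix: Multiply by 1.0 (or CAST to REAL) to force floating-point division

Corrected query:
SELECT author, SUM(pages) * 1.0 / COUNT(*) AS avg_pages FROM books GROUP BY author

Result:
author  | avg_pages
--------+----------
Atwood  | 509      
Le Guin | 290      
Orwell  | 364      
Tolkien | 400.5    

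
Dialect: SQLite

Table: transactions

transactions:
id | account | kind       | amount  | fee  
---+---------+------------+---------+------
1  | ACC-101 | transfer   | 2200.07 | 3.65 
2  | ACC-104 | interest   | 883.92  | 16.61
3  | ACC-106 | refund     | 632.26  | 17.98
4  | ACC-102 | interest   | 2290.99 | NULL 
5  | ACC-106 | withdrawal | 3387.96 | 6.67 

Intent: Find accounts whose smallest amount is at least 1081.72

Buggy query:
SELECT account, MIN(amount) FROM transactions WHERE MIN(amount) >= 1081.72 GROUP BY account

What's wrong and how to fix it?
Bug: Aggregates like MIN are computed per group after WHERE runs

Fix: Use HAVING for the per-group MIN condition

Corrected query:
SELECT account, MIN(amount) FROM transactions GROUP BY account HAVING MIN(amount) >= 1081.72

Result:
account | MIN(amount)
--------+------------
ACC-101 | 2200.07    
ACC-102 | 2290.99    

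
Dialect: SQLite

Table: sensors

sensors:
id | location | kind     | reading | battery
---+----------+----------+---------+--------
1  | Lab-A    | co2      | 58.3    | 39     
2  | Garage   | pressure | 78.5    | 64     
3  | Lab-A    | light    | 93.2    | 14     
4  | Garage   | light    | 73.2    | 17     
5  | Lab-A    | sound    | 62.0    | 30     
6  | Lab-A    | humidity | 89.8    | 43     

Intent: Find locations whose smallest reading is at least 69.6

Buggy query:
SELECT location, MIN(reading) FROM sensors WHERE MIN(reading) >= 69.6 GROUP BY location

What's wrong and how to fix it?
Bug: MIN() in WHERE is a misuse of aggregate

Fix: Use HAVING for the per-group MIN condition

Corrected query:
SELECT location, MIN(reading) FROM sensors GROUP BY location HAVING MIN(reading) >= 69.6

Result:
location | MIN(reading)
---------+-------------
Garage   | 73.2        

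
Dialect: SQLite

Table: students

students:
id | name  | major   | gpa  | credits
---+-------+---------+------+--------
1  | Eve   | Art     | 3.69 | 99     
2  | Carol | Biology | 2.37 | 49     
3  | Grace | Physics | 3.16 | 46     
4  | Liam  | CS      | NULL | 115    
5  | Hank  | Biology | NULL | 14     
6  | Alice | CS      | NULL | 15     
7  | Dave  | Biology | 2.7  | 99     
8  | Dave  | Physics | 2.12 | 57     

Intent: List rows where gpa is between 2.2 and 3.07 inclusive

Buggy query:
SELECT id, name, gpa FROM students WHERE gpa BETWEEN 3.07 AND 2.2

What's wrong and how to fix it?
Bug: The bounds are reversed; BETWEEN a AND b requires a <= b to match anything

Fix: Swap the bounds so the smaller value comes first

Corrected query:
SELECT id, name, gpa FROM students WHERE gpa BETWEEN 2.2 AND 3.07

Result:
id | name  | gpa 
---+-------+-----
2  | Carol | 2.37
7  | Dave  | 2.7 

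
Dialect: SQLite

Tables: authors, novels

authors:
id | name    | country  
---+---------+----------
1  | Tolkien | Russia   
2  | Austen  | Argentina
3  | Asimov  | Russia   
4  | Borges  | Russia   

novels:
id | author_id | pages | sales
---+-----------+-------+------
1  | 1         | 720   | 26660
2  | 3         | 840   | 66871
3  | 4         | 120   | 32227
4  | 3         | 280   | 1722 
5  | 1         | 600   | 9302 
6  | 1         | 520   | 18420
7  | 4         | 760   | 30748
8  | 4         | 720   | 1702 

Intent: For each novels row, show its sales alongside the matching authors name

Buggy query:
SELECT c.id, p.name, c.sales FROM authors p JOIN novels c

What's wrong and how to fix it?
Bug: Missing join condition: each novels row is matched to all authors rows instead of just its own

Fix: Specify the join condition linking the foreign key to the parent id

Corrected query:
SELECT c.id, p.name, c.sales FROM authors p JOIN novels c ON c.author_id = p.id

Result:
id | name    | sales
---+---------+------
1  | Tolkien | 26660
2  | Asimov  | 66871
3  | Borges  | 32227
4  | Asimov  | 1722 
5  | Tolkien | 9302 
6  | Tolkien | 18420
7  | Borges  | 30748
8  | Borges  | 1702 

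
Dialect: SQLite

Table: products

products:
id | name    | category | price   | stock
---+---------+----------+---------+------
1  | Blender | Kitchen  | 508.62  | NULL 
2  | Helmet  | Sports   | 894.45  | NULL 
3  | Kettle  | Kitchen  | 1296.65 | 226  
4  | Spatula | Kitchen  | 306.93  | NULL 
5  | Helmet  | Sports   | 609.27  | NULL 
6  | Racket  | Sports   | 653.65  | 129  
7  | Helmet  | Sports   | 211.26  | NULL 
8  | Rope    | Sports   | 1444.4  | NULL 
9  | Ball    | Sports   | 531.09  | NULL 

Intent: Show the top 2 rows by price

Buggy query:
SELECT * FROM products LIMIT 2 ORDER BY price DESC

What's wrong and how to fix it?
Bug: LIMIT must come after ORDER BY

Fix: Swap the clauses: ORDER BY first, then LIMIT

Corrected query:
SELECT * FROM products ORDER BY price DESC LIMIT 2

Result:
id | name   | category | price   | stock
---+--------+----------+---------+------
8  | Rope   | Sports   | 1444.4  | NULL 
3  | Kettle | Kitchen  | 1296.65 | 226  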